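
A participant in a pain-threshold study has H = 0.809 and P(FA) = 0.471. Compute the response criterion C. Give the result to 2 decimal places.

C = -0.40

Φ⁻¹(H) = 0.8742
Φ⁻¹(FA) = -0.0728
c = −½·[z(H) + z(FA)] = −0.5 × (0.8742 + (-0.0728)) = -0.4007
c < 0: the participant has a liberal response bias.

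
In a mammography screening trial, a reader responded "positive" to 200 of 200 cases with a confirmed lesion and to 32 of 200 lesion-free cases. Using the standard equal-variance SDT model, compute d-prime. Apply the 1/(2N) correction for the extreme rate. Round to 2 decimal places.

The hit rate is 200/200 = 1, so apply the 1/(2N) correction: H → 1 − 1/(2·200) = 0.99750.
z(H) = z(0.99750) = 2.807
z(FA) = z(0.16000) = -0.994
d' = 2.807 − (-0.994) = 3.801

d-prime = 3.80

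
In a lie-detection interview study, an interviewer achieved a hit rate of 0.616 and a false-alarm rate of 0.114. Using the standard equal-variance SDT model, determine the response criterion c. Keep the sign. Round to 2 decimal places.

c = 0.46

z(H) = 0.2950
z(FA) = -1.2055
c = −½·[z(H) + z(FA)] = −0.5 × (0.2950 + (-1.2055)) = 0.45525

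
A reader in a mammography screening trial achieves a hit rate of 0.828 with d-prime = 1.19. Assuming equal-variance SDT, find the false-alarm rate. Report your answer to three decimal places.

false-alarm rate = 0.404

z(hit rate) = z(0.828) = 0.9463
z(FA) = z(H) − d' = 0.9463 − 1.19 = -0.2437
false-alarm rate = Φ(-0.2437) = 0.4037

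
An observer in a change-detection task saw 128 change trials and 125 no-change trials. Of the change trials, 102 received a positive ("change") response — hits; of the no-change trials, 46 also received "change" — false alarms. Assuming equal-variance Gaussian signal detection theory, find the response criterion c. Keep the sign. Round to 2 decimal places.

c = -0.25

H = 102/128 = 0.7969
FA = 46/125 = 0.3680
Φ⁻¹(0.7969) = 0.8306, Φ⁻¹(0.3680) = -0.3372
c = −½·[z(H) + z(FA)] = −0.5 × (0.8306 + (-0.3372)) = -0.2467
c < 0: the observer has a liberal response bias.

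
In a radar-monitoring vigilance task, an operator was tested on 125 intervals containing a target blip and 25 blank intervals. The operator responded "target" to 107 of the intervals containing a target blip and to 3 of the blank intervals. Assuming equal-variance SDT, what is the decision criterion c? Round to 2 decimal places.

H = 107/125 = 0.8560
FA = 3/25 = 0.1200
Φ⁻¹(H) = Φ⁻¹(0.8560) = 1.0625
Φ⁻¹(FA) = Φ⁻¹(0.1200) = -1.1750
c = −½·[z(H) + z(FA)] = −0.5 × (1.0625 + (-1.1750)) = 0.05625
c > 0: the operator has a conservative response bias.

c = 0.06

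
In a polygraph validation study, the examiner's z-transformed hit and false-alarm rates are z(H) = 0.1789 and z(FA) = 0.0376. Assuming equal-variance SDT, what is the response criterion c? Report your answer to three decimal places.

c = -0.108

c = −½·[z(H) + z(FA)] = −½·(0.1789 + 0.0376) = -0.10825
c < 0: the examiner has a liberal response bias.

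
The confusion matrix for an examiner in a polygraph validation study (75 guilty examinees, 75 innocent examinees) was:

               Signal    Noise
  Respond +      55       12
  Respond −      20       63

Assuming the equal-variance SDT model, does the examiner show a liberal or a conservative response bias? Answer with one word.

conservative

z(H) = 0.623, z(FA) = -0.994
c = −½·(z(H) + z(FA)) = 0.1855
c > 0 → conservative criterion (biased toward responding “no”).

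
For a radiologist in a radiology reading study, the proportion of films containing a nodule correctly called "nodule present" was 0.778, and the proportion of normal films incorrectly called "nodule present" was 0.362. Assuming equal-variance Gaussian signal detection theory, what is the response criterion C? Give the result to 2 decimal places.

C = -0.21

Φ⁻¹(H) = 0.765
Φ⁻¹(FA) = -0.353
c = −½·[z(H) + z(FA)] = −0.5 × (0.765 + (-0.353)) = -0.206
c < 0: the radiologist has a liberal response bias.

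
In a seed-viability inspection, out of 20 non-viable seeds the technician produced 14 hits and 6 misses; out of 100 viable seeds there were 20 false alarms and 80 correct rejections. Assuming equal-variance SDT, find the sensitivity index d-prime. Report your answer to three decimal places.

H = 14/20 = 0.7000
FA = 20/100 = 0.2000
z(H) = z(0.7000) = 0.5244
z(FA) = z(0.2000) = -0.8416
d' = z(H) − z(FA) = 0.5244 − (-0.8416) = 1.3660

d-prime = 1.366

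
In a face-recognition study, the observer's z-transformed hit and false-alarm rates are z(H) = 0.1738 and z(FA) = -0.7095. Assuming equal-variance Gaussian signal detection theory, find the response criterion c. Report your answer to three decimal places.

c = 0.268

c = −½·[z(H) + z(FA)] = −½·(0.1738 + (-0.7095)) = 0.26785
c > 0: the observer has a conservative response bias.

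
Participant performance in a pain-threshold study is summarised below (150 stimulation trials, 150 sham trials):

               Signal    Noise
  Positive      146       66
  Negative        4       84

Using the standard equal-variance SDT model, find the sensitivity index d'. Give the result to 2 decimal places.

H = 146/150 = 0.9733
FA = 66/150 = 0.4400
z(H) = z(0.9733) = 1.932
z(FA) = z(0.4400) = -0.151
d' = z(H) − z(FA) = 1.932 − (-0.151) = 2.083

d' = 2.08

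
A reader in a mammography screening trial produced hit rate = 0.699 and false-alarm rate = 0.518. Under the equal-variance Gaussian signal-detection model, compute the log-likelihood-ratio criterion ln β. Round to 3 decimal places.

ln β = -0.135

z(H) = z(0.699) = 0.5215
z(FA) = z(0.518) = 0.0451
ln β = −½·[z(H)² − z(FA)²] = −0.5 × (0.2720 − 0.0020) = -0.1350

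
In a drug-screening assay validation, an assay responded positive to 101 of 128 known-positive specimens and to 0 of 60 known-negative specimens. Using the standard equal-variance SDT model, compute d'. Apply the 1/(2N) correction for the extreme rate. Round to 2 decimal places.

d' = 3.20

The false-alarm rate is 0/60 = 0, so apply the 1/(2N) correction: FA → 1/(2·60) = 0.00833.
z(H) = z(0.78906) = 0.803
z(FA) = z(0.00833) = -2.394
d' = 0.803 − (-2.394) = 3.197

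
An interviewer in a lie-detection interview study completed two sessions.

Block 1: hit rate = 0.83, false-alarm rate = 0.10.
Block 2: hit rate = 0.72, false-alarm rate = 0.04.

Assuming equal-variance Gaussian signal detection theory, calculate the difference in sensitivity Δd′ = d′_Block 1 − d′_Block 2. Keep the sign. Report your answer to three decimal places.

Δd′ = -0.098

Block 1: z(0.83) = 0.9542, z(0.10) = -1.2816, d' = 2.2358
Block 2: z(0.72) = 0.5828, z(0.04) = -1.7507, d' = 2.3335
Δd' = d'_Block 1 − d'_Block 2 = 2.2358 − 2.3335 = -0.0977
Block 2 has the higher sensitivity.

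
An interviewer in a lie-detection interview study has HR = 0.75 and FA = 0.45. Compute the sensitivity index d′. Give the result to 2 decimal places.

Φ⁻¹(0.75) = 0.674, Φ⁻¹(0.45) = -0.126
d' = z(H) − z(FA) = 0.674 − (-0.126) = 0.800

d′ = 0.80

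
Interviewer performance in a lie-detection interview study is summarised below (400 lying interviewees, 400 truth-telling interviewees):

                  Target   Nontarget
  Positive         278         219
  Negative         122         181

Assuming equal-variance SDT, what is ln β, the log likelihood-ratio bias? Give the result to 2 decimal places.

ln β = -0.12

H = 278/400 = 0.6950
FA = 219/400 = 0.5475
Φ⁻¹(H) = Φ⁻¹(0.6950) = 0.510
Φ⁻¹(FA) = Φ⁻¹(0.5475) = 0.119
ln β = −½·[z(H)² − z(FA)²] = −0.5 × (0.260 − 0.014) = -0.123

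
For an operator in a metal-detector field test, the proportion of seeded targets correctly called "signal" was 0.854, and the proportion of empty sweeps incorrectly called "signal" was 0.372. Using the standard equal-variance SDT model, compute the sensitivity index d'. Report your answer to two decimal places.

d' = 1.38

Φ⁻¹(0.854) = 1.0537, Φ⁻¹(0.372) = -0.3266
d' = z(H) − z(FA) = 1.0537 − (-0.3266) = 1.3803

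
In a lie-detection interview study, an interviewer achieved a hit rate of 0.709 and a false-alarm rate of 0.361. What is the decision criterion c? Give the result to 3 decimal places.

c = -0.097

Φ⁻¹(0.709) = 0.5505, Φ⁻¹(0.361) = -0.3558
c = −½·[z(H) + z(FA)] = −0.5 × (0.5505 + (-0.3558)) = -0.09735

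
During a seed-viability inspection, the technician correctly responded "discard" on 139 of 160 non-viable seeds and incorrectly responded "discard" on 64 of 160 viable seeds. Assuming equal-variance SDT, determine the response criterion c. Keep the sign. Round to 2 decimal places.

c = -0.43

H = 139/160 = 0.8688
FA = 64/160 = 0.4000
Φ⁻¹(H) = Φ⁻¹(0.8688) = 1.1207
Φ⁻¹(FA) = Φ⁻¹(0.4000) = -0.2533
c = −½·[z(H) + z(FA)] = −0.5 × (1.1207 + (-0.2533)) = -0.4337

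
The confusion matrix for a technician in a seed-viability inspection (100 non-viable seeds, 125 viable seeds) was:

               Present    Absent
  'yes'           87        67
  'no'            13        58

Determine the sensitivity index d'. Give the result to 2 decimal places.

H = 87/100 = 0.8700
FA = 67/125 = 0.5360
z(H) = 1.126
z(FA) = 0.090
d' = z(H) − z(FA) = 1.126 − 0.090 = 1.036

d' = 1.04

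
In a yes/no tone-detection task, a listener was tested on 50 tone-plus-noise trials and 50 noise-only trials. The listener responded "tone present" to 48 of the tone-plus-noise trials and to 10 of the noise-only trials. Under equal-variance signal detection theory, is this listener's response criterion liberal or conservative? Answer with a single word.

z(H) = 1.751, z(FA) = -0.842
c = −½·(z(H) + z(FA)) = -0.4545
c < 0 → liberal criterion (biased toward responding “yes”).

liberal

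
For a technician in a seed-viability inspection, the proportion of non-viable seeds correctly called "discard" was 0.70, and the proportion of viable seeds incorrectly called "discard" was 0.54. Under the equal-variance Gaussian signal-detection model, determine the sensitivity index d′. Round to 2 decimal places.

d′ = 0.42

z(0.70) = 0.5244, z(0.54) = 0.1004
d' = z(H) − z(FA) = 0.5244 − 0.1004 = 0.4240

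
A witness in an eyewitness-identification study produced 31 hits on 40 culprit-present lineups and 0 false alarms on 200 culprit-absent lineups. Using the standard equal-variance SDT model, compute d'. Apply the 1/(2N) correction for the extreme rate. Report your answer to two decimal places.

The false-alarm rate is 0/200 = 0, so apply the 1/(2N) correction: FA → 1/(2·200) = 0.00250.
z(H) = z(0.77500) = 0.755
z(FA) = z(0.00250) = -2.807
d' = 0.755 − (-2.807) = 3.562

d' = 3.56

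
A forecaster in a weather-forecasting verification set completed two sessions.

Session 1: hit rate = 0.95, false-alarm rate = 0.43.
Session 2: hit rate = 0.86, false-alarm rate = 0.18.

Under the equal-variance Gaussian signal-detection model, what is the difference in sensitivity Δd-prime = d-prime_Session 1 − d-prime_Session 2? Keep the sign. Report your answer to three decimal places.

Session 1: z(0.95) = 1.6449, z(0.43) = -0.1764, d' = 1.8213
Session 2: z(0.86) = 1.0803, z(0.18) = -0.9154, d' = 1.9957
Δd' = d'_Session 1 − d'_Session 2 = 1.8213 − 1.9957 = -0.1744
Session 2 has the higher sensitivity.

Δd-prime = -0.174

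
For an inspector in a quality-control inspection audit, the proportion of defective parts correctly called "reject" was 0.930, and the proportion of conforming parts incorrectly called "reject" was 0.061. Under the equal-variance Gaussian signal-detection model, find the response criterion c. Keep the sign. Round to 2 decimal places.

c = 0.04

z(0.930) = 1.4758, z(0.061) = -1.5464
c = −½·[z(H) + z(FA)] = −0.5 × (1.4758 + (-1.5464)) = 0.0353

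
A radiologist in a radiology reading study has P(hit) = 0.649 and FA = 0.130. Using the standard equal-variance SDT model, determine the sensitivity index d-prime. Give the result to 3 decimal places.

d-prime = 1.509

z(0.649) = 0.3826, z(0.130) = -1.1264
d' = z(H) − z(FA) = 0.3826 − (-1.1264) = 1.5090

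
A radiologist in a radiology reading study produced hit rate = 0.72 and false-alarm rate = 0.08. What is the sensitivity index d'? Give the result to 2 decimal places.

z(H) = z(0.72) = 0.583
z(FA) = z(0.08) = -1.405
d' = z(H) − z(FA) = 0.583 − (-1.405) = 1.988

d' = 1.99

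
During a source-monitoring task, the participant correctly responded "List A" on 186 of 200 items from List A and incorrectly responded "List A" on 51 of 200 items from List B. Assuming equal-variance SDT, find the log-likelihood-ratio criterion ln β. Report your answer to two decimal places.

ln β = -0.87

H = 186/200 = 0.9300
FA = 51/200 = 0.2550
Φ⁻¹(H) = Φ⁻¹(0.9300) = 1.476
Φ⁻¹(FA) = Φ⁻¹(0.2550) = -0.659
ln β = −½·[z(H)² − z(FA)²] = −0.5 × (2.179 − 0.434) = -0.8725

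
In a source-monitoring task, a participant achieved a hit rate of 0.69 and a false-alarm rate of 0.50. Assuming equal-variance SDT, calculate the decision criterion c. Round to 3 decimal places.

z(H) = 0.4959
z(FA) = 0.0000
c = −½·[z(H) + z(FA)] = −0.5 × (0.4959 + 0.0000) = -0.24795

c = -0.248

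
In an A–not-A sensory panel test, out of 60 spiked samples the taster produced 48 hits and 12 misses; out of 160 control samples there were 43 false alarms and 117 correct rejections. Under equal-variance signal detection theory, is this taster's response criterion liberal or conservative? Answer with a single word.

z(H) = 0.842, z(FA) = -0.617
c = −½·(z(H) + z(FA)) = -0.1125
c < 0 → liberal criterion (biased toward responding “yes”).

liberal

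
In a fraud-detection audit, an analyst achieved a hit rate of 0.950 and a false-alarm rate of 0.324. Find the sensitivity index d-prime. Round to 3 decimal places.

d-prime = 2.101

Φ⁻¹(H) = 1.6449
Φ⁻¹(FA) = -0.4565
d' = z(H) − z(FA) = 1.6449 − (-0.4565) = 2.1014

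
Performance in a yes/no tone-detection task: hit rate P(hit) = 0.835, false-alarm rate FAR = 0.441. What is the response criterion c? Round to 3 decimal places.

c = -0.413

Φ⁻¹(H) = 0.9741
Φ⁻¹(FA) = -0.1484
c = −½·[z(H) + z(FA)] = −0.5 × (0.9741 + (-0.1484)) = -0.41285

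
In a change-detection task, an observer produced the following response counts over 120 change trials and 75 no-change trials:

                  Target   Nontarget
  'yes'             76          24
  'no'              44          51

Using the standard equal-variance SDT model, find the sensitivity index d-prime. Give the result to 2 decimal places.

H = 76/120 = 0.6333
FA = 24/75 = 0.3200
z(H) = 0.3406
z(FA) = -0.4677
d' = z(H) − z(FA) = 0.3406 − (-0.4677) = 0.8083

d-prime = 0.81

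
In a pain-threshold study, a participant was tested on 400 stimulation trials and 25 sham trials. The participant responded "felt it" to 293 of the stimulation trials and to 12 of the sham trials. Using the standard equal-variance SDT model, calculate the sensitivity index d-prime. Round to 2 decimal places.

H = 293/400 = 0.7325
FA = 12/25 = 0.4800
z(H) = z(0.7325) = 0.6204
z(FA) = z(0.4800) = -0.0502
d' = z(H) − z(FA) = 0.6204 − (-0.0502) = 0.6706

d-prime = 0.67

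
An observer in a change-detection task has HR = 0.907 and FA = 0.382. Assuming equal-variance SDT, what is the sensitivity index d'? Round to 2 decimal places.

Φ⁻¹(H) = Φ⁻¹(0.907) = 1.3225
Φ⁻¹(FA) = Φ⁻¹(0.382) = -0.3002
d' = z(H) − z(FA) = 1.3225 − (-0.3002) = 1.6227

d' = 1.62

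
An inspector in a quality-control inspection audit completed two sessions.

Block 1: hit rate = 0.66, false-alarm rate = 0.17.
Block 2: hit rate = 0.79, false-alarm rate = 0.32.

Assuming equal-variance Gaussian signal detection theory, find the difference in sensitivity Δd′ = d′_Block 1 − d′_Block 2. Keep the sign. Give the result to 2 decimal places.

Block 1: z(0.66) = 0.412, z(0.17) = -0.954, d' = 1.366
Block 2: z(0.79) = 0.806, z(0.32) = -0.468, d' = 1.274
Δd' = d'_Block 1 − d'_Block 2 = 1.366 − 1.274 = 0.092
Block 1 has the higher sensitivity.

Δd′ = 0.09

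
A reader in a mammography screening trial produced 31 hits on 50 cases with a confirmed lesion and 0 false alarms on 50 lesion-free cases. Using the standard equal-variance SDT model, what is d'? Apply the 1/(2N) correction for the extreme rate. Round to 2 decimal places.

The false-alarm rate is 0/50 = 0, so apply the 1/(2N) correction: FA → 1/(2·50) = 0.01000.
z(H) = z(0.62000) = 0.305
z(FA) = z(0.01000) = -2.326
d' = 0.305 − (-2.326) = 2.631

d' = 2.63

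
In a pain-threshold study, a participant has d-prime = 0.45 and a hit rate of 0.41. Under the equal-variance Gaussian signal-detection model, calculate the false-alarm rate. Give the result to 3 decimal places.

z(hit rate) = z(0.41) = -0.2275
z(FA) = z(H) − d' = -0.2275 − 0.45 = -0.6775
false-alarm rate = Φ(-0.6775) = 0.2490

false-alarm rate = 0.249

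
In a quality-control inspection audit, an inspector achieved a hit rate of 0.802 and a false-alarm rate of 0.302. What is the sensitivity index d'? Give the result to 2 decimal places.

z(H) = z(0.802) = 0.849
z(FA) = z(0.302) = -0.519
d' = z(H) − z(FA) = 0.849 − (-0.519) = 1.368

d' = 1.37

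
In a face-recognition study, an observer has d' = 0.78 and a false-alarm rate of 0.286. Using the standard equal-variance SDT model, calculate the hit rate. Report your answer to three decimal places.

z(false-alarm rate) = z(0.286) = -0.5651
z(H) = z(FA) + d' = -0.5651 + 0.78 = 0.2149
hit rate = Φ(0.2149) = 0.5851

hit rate = 0.585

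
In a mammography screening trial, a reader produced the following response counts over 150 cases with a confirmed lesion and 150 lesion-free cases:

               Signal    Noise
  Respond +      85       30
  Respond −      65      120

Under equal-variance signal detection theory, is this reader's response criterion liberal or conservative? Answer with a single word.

conservative

z(H) = 0.168, z(FA) = -0.842
c = −½·(z(H) + z(FA)) = 0.337
c > 0 → conservative criterion (biased toward responding “no”).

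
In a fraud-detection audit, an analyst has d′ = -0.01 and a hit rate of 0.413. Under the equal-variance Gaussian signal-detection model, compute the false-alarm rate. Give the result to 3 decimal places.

z(hit rate) = z(0.413) = -0.2198
z(FA) = z(H) − d' = -0.2198 − (-0.01) = -0.2098
false-alarm rate = Φ(-0.2098) = 0.4169

false-alarm rate = 0.417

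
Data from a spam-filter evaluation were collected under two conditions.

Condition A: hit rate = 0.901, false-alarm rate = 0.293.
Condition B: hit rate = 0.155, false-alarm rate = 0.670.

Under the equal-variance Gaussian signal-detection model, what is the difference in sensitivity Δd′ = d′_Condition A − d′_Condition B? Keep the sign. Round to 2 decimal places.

Condition A: z(0.901) = 1.287, z(0.293) = -0.545, d' = 1.832
Condition B: z(0.155) = -1.015, z(0.670) = 0.440, d' = -1.455
Δd' = d'_Condition A − d'_Condition B = 1.832 − (-1.455) = 3.287
Condition A has the higher sensitivity.

Δd′ = 3.29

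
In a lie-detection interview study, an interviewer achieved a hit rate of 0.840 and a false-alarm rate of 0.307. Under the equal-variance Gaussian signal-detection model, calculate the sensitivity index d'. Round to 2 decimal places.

Φ⁻¹(H) = Φ⁻¹(0.840) = 0.994
Φ⁻¹(FA) = Φ⁻¹(0.307) = -0.504
d' = z(H) − z(FA) = 0.994 − (-0.504) = 1.498

d' = 1.50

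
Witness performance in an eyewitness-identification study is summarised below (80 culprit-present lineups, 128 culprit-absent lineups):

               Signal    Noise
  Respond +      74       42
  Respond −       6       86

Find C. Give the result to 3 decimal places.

H = 74/80 = 0.9250
FA = 42/128 = 0.3281
z(H) = z(0.9250) = 1.4395
z(FA) = z(0.3281) = -0.4452
c = −½·[z(H) + z(FA)] = −0.5 × (1.4395 + (-0.4452)) = -0.49715
c < 0: the witness has a liberal response bias.

C = -0.497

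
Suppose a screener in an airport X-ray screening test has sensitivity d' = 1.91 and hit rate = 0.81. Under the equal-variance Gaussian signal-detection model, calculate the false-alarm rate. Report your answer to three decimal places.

false-alarm rate = 0.151

z(hit rate) = z(0.81) = 0.8779
z(FA) = z(H) − d' = 0.8779 − 1.91 = -1.0321
false-alarm rate = Φ(-1.0321) = 0.1510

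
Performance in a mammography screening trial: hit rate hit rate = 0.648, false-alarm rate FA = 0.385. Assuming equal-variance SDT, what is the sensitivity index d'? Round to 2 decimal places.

z(H) = 0.380
z(FA) = -0.292
d' = z(H) − z(FA) = 0.380 − (-0.292) = 0.672

d' = 0.67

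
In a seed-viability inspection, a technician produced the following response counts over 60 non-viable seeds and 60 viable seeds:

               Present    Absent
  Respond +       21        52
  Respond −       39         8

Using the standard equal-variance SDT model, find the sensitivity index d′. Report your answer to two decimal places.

H = 21/60 = 0.3500
FA = 52/60 = 0.8667
z(0.3500) = -0.3853, z(0.8667) = 1.1109
d' = z(H) − z(FA) = -0.3853 − 1.1109 = -1.4962

d′ = -1.50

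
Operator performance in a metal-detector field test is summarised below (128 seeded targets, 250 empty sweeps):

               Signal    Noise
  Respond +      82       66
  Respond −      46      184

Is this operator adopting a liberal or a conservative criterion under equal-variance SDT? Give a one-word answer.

z(H) = 0.360, z(FA) = -0.631
c = −½·(z(H) + z(FA)) = 0.1355
c > 0 → conservative criterion (biased toward responding “no”).

conservative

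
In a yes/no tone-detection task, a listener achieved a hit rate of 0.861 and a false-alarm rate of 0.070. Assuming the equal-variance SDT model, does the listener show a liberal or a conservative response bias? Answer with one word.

conservative

z(H) = 1.085, z(FA) = -1.476
c = −½·(z(H) + z(FA)) = 0.1955
c > 0 → conservative criterion (biased toward responding “no”).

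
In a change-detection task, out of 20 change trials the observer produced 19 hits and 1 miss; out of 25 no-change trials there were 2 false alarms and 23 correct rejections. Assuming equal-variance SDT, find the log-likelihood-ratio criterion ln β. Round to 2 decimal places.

ln β = -0.37

H = 19/20 = 0.9500
FA = 2/25 = 0.0800
z(H) = z(0.9500) = 1.645
z(FA) = z(0.0800) = -1.405
ln β = −½·[z(H)² − z(FA)²] = −0.5 × (2.706 − 1.974) = -0.366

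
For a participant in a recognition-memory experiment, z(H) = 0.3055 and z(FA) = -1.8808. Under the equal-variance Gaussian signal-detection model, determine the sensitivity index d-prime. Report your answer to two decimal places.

d' = z(H) − z(FA) = 0.3055 − (-1.8808) = 2.1863

d-prime = 2.19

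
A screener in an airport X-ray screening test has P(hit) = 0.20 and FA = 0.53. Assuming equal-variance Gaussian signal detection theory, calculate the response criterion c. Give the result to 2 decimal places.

z(H) = z(0.20) = -0.8416
z(FA) = z(0.53) = 0.0753
c = −½·[z(H) + z(FA)] = −0.5 × (-0.8416 + 0.0753) = 0.38315
c > 0: the screener has a conservative response bias.

c = 0.38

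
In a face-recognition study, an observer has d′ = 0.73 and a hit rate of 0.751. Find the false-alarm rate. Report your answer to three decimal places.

z(hit rate) = z(0.751) = 0.6776
z(FA) = z(H) − d' = 0.6776 − 0.73 = -0.0524
false-alarm rate = Φ(-0.0524) = 0.4791

false-alarm rate = 0.479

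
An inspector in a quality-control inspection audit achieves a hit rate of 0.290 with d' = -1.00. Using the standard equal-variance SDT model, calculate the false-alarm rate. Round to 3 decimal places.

z(hit rate) = z(0.290) = -0.5534
z(FA) = z(H) − d' = -0.5534 − (-1.00) = 0.4466
false-alarm rate = Φ(0.4466) = 0.6724

false-alarm rate = 0.672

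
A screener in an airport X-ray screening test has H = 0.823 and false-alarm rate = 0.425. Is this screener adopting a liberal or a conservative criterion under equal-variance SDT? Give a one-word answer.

z(H) = 0.927, z(FA) = -0.189
c = −½·(z(H) + z(FA)) = -0.369
c < 0 → liberal criterion (biased toward responding “yes”).

liberal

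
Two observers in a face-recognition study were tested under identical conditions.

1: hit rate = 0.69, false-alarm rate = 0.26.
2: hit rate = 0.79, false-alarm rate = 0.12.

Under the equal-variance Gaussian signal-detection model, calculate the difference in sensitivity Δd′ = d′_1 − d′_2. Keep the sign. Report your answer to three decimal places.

1: z(0.69) = 0.4959, z(0.26) = -0.6433, d' = 1.1392
2: z(0.79) = 0.8064, z(0.12) = -1.1750, d' = 1.9814
Δd' = d'_1 − d'_2 = 1.1392 − 1.9814 = -0.8422
2 has the higher sensitivity.

Δd′ = -0.842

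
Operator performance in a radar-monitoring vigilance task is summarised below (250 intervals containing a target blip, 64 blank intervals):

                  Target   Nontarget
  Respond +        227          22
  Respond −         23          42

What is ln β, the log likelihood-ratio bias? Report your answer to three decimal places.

ln β = -0.802

H = 227/250 = 0.9080
FA = 22/64 = 0.3438
z(H) = z(0.9080) = 1.3285
z(FA) = z(0.3438) = -0.4021
ln β = −½·[z(H)² − z(FA)²] = −0.5 × (1.7649 − 0.1617) = -0.8016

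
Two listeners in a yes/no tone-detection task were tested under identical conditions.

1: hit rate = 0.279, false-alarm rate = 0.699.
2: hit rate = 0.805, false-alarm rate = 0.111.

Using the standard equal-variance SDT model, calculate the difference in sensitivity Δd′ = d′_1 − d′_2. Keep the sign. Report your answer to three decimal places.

Δd′ = -3.188

1: z(0.279) = -0.5858, z(0.699) = 0.5215, d' = -1.1073
2: z(0.805) = 0.8596, z(0.111) = -1.2212, d' = 2.0808
Δd' = d'_1 − d'_2 = -1.1073 − 2.0808 = -3.1881
2 has the higher sensitivity.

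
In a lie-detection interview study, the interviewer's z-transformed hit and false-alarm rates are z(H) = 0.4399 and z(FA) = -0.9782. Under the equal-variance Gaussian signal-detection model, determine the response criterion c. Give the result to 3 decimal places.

c = 0.269

c = −½·[z(H) + z(FA)] = −½·(0.4399 + (-0.9782)) = 0.26915
c > 0: the interviewer has a conservative response bias.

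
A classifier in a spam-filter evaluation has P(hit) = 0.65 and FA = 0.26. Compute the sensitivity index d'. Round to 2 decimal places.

d' = 1.03

Φ⁻¹(H) = 0.385
Φ⁻¹(FA) = -0.643
d' = z(H) − z(FA) = 0.385 − (-0.643) = 1.028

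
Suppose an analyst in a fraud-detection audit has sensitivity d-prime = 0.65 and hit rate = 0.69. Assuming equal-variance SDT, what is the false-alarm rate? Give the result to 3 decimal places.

z(hit rate) = z(0.69) = 0.4959
z(FA) = z(H) − d' = 0.4959 − 0.65 = -0.1541
false-alarm rate = Φ(-0.1541) = 0.4388

false-alarm rate = 0.439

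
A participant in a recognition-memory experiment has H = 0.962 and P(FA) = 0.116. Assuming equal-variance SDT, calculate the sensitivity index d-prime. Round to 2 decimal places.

z(0.962) = 1.7744, z(0.116) = -1.1952
d' = z(H) − z(FA) = 1.7744 − (-1.1952) = 2.9696

d-prime = 2.97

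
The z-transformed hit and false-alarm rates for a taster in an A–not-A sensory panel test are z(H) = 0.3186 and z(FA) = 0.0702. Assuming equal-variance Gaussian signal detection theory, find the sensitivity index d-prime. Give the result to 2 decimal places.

d-prime = 0.25

d' = z(H) − z(FA) = 0.3186 − 0.0702 = 0.2484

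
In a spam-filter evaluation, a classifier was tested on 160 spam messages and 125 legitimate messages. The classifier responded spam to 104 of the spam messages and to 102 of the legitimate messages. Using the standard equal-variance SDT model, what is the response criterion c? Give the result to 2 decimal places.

H = 104/160 = 0.6500
FA = 102/125 = 0.8160
Φ⁻¹(0.6500) = 0.385, Φ⁻¹(0.8160) = 0.900
c = −½·[z(H) + z(FA)] = −0.5 × (0.385 + 0.900) = -0.6425
c < 0: the classifier has a liberal response bias.

c = -0.64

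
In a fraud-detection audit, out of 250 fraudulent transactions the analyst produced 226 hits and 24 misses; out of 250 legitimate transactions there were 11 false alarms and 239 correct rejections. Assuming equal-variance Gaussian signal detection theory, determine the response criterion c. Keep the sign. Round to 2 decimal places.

c = 0.20

H = 226/250 = 0.9040
FA = 11/250 = 0.0440
Φ⁻¹(H) = Φ⁻¹(0.9040) = 1.305
Φ⁻¹(FA) = Φ⁻¹(0.0440) = -1.706
c = −½·[z(H) + z(FA)] = −0.5 × (1.305 + (-1.706)) = 0.2005
c > 0: the analyst has a conservative response bias.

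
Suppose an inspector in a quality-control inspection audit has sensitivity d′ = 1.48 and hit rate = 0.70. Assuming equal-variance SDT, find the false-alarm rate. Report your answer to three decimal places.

z(hit rate) = z(0.70) = 0.5244
z(FA) = z(H) − d' = 0.5244 − 1.48 = -0.9556
false-alarm rate = Φ(-0.9556) = 0.1696

false-alarm rate = 0.170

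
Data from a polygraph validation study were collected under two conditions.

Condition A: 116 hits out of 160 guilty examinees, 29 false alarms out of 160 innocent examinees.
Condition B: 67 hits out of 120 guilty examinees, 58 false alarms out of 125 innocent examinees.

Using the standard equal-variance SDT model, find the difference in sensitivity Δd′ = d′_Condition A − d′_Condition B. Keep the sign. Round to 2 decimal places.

Condition A: z(0.7250) = 0.598, z(0.1812) = -0.911, d' = 1.509
Condition B: z(0.5583) = 0.147, z(0.4640) = -0.090, d' = 0.237
Δd' = d'_Condition A − d'_Condition B = 1.509 − 0.237 = 1.272
Condition A has the higher sensitivity.

Δd′ = 1.27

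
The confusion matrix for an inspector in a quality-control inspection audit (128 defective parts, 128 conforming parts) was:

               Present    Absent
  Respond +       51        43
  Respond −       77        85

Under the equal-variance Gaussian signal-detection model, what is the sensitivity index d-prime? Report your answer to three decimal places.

H = 51/128 = 0.3984
FA = 43/128 = 0.3359
z(H) = z(0.3984) = -0.2575
z(FA) = z(0.3359) = -0.4237
d' = z(H) − z(FA) = -0.2575 − (-0.4237) = 0.1662

d-prime = 0.166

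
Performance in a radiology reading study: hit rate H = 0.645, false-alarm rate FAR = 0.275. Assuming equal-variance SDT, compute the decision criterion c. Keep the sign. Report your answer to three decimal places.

z(0.645) = 0.3719, z(0.275) = -0.5978
c = −½·[z(H) + z(FA)] = −0.5 × (0.3719 + (-0.5978)) = 0.11295
c > 0: the radiologist has a conservative response bias.

c = 0.113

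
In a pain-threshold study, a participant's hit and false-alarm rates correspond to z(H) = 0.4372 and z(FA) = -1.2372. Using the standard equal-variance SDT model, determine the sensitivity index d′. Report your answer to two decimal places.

d' = z(H) − z(FA) = 0.4372 − (-1.2372) = 1.6744

d′ = 1.67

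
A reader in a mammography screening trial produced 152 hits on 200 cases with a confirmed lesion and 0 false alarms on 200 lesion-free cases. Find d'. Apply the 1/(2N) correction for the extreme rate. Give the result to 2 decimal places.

The false-alarm rate is 0/200 = 0, so apply the 1/(2N) correction: FA → 1/(2·200) = 0.00250.
z(H) = z(0.76000) = 0.706
z(FA) = z(0.00250) = -2.807
d' = 0.706 − (-2.807) = 3.513

d' = 3.51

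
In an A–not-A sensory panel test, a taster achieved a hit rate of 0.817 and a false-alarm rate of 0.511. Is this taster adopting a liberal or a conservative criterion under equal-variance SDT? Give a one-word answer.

liberal

z(H) = 0.904, z(FA) = 0.028
c = −½·(z(H) + z(FA)) = -0.466
c < 0 → liberal criterion (biased toward responding “yes”).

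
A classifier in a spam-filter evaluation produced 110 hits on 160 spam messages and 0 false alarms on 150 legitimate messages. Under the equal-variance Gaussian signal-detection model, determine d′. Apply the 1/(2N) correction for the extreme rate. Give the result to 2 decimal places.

The false-alarm rate is 0/150 = 0, so apply the 1/(2N) correction: FA → 1/(2·150) = 0.00333.
z(H) = z(0.68750) = 0.489
z(FA) = z(0.00333) = -2.713
d' = 0.489 − (-2.713) = 3.202

d′ = 3.20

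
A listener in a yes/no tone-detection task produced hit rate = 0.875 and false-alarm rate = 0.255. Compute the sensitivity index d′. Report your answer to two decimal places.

z(H) = 1.1503
z(FA) = -0.6588
d' = z(H) − z(FA) = 1.1503 − (-0.6588) = 1.8091

d′ = 1.81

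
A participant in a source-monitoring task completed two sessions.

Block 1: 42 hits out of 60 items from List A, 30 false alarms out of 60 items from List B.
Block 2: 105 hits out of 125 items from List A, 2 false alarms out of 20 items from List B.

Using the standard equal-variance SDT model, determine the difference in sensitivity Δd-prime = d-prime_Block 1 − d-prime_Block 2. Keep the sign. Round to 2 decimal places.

Δd-prime = -1.75

Block 1: z(0.7000) = 0.524, z(0.5000) = 0.000, d' = 0.524
Block 2: z(0.8400) = 0.994, z(0.1000) = -1.282, d' = 2.276
Δd' = d'_Block 1 − d'_Block 2 = 0.524 − 2.276 = -1.752
Block 2 has the higher sensitivity.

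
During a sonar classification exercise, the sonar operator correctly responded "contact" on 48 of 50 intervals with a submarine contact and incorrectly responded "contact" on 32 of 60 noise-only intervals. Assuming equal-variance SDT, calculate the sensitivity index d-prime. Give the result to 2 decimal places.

H = 48/50 = 0.9600
FA = 32/60 = 0.5333
Φ⁻¹(H) = Φ⁻¹(0.9600) = 1.751
Φ⁻¹(FA) = Φ⁻¹(0.5333) = 0.084
d' = z(H) − z(FA) = 1.751 − 0.084 = 1.667

d-prime = 1.67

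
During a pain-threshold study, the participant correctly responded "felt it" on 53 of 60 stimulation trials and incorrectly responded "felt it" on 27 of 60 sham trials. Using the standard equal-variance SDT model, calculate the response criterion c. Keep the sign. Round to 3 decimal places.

H = 53/60 = 0.8833
FA = 27/60 = 0.4500
z(0.8833) = 1.1916, z(0.4500) = -0.1257
c = −½·[z(H) + z(FA)] = −0.5 × (1.1916 + (-0.1257)) = -0.53295
c < 0: the participant has a liberal response bias.

c = -0.533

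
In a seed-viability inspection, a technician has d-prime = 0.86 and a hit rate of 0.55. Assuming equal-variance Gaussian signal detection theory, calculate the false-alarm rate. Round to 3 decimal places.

false-alarm rate = 0.231

z(hit rate) = z(0.55) = 0.1257
z(FA) = z(H) − d' = 0.1257 − 0.86 = -0.7343
false-alarm rate = Φ(-0.7343) = 0.2314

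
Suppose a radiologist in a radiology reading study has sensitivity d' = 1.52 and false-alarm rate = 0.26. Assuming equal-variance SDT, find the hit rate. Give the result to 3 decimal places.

z(false-alarm rate) = z(0.26) = -0.6433
z(H) = z(FA) + d' = -0.6433 + 1.52 = 0.8767
hit rate = Φ(0.8767) = 0.8097

hit rate = 0.810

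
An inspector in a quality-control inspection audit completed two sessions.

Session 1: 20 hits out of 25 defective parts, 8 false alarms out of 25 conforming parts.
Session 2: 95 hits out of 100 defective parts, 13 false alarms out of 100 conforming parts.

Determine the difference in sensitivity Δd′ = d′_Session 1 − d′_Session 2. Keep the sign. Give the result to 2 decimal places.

Δd′ = -1.46

Session 1: z(0.8000) = 0.842, z(0.3200) = -0.468, d' = 1.310
Session 2: z(0.9500) = 1.645, z(0.1300) = -1.126, d' = 2.771
Δd' = d'_Session 1 − d'_Session 2 = 1.310 − 2.771 = -1.461
Session 2 has the higher sensitivity.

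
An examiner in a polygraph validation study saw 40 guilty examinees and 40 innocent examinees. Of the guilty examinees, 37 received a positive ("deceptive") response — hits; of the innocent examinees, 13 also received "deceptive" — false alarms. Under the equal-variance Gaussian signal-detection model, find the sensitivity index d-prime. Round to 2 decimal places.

d-prime = 1.89

H = 37/40 = 0.9250
FA = 13/40 = 0.3250
z(H) = z(0.9250) = 1.440
z(FA) = z(0.3250) = -0.454
d' = z(H) − z(FA) = 1.440 − (-0.454) = 1.894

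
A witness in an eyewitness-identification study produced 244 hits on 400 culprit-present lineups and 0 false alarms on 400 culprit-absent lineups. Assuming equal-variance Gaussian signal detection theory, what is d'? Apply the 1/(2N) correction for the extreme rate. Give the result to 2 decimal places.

d' = 3.30

The false-alarm rate is 0/400 = 0, so apply the 1/(2N) correction: FA → 1/(2·400) = 0.00125.
z(H) = z(0.61000) = 0.279
z(FA) = z(0.00125) = -3.023
d' = 0.279 − (-3.023) = 3.302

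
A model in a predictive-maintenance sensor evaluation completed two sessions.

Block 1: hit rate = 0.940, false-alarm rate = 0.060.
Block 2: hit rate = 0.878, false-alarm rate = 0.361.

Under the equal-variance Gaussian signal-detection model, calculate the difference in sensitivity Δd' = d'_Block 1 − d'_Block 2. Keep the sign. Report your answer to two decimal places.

Block 1: z(0.940) = 1.555, z(0.060) = -1.555, d' = 3.110
Block 2: z(0.878) = 1.165, z(0.361) = -0.356, d' = 1.521
Δd' = d'_Block 1 − d'_Block 2 = 3.110 − 1.521 = 1.589
Block 1 has the higher sensitivity.

Δd' = 1.59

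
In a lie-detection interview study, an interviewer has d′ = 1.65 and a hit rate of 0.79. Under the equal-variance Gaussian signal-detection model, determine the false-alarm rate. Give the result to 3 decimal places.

z(hit rate) = z(0.79) = 0.8064
z(FA) = z(H) − d' = 0.8064 − 1.65 = -0.8436
false-alarm rate = Φ(-0.8436) = 0.1994

false-alarm rate = 0.199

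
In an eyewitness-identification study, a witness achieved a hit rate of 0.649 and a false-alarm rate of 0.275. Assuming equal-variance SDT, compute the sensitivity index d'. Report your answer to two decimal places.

z(H) = 0.383
z(FA) = -0.598
d' = z(H) − z(FA) = 0.383 − (-0.598) = 0.981

d' = 0.98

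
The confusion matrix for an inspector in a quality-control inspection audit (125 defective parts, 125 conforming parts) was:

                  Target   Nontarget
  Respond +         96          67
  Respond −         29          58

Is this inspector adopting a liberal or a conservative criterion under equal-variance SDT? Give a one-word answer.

liberal

z(H) = 0.732, z(FA) = 0.090
c = −½·(z(H) + z(FA)) = -0.411
c < 0 → liberal criterion (biased toward responding “yes”).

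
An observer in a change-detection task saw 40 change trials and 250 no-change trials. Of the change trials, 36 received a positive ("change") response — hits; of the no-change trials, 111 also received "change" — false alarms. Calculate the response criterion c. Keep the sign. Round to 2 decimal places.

H = 36/40 = 0.9000
FA = 111/250 = 0.4440
z(0.9000) = 1.282, z(0.4440) = -0.141
c = −½·[z(H) + z(FA)] = −0.5 × (1.282 + (-0.141)) = -0.5705
c < 0: the observer has a liberal response bias.

c = -0.57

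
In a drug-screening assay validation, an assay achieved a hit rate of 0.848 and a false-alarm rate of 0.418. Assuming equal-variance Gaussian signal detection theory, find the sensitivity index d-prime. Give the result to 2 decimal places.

z(H) = z(0.848) = 1.0279
z(FA) = z(0.418) = -0.2070
d' = z(H) − z(FA) = 1.0279 − (-0.2070) = 1.2349

d-prime = 1.23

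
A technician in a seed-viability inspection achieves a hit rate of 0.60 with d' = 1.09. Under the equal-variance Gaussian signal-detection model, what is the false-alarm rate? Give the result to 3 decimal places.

false-alarm rate = 0.201

z(hit rate) = z(0.60) = 0.2533
z(FA) = z(H) − d' = 0.2533 − 1.09 = -0.8367
false-alarm rate = Φ(-0.8367) = 0.2014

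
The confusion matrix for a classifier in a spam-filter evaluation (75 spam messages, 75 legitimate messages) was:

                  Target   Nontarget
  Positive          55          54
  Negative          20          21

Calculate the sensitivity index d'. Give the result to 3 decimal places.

d' = 0.040

H = 55/75 = 0.7333
FA = 54/75 = 0.7200
z(H) = 0.6228
z(FA) = 0.5828
d' = z(H) − z(FA) = 0.6228 − 0.5828 = 0.0400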